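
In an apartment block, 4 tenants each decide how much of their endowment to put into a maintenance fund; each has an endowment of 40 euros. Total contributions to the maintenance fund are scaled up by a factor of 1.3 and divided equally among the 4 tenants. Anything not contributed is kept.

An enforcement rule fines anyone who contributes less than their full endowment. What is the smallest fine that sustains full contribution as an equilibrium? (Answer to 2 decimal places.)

27.00 euros

Given the others contribute fully, the best deviation is to contribute 0 (any partial contribution still incurs the fine and gives up units whose private return 0.3250 is below 1).
Deviating from 40 to 0 saves 40 euros but forfeits the deviator's share of the drop in the maintenance fund: 1.3/4 × 40 = 13.00.
So the deviation gain is 40 − 13.00 = 27.00, and the fine must be at least 27.00 euros to wipe it out.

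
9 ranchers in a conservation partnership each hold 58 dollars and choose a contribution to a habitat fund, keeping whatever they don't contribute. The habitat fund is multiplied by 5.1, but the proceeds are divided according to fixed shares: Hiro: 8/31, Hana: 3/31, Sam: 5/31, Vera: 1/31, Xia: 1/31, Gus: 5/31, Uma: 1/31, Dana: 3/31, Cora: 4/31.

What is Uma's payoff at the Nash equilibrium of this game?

For player j, contributing a unit is worthwhile iff 5.1 × (j's share) ≥ 1, i.e. iff j's share is at least 0.1961.
Hiro alone (share 8/31) is above the threshold, contributing 58; the remaining 8 contribute 0. Total contributed: 58.
Uma keeps 58 and receives 5.1 × 58 × 1/31 = 9.54 from the habitat fund, for a payoff of 67.54.

67.54 dollars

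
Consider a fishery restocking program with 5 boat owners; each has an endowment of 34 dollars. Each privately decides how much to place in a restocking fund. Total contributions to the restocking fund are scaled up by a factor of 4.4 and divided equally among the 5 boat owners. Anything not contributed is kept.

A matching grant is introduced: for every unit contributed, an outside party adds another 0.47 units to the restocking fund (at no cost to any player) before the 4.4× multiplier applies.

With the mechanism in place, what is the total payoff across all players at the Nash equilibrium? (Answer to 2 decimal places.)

The effective private return per unit is now 4.4 × 1.47 / 5 = 1.2936 > 1, so every player's dominant strategy flips to full contribution.
At the Nash equilibrium everyone contributes 34. Group total payoff = 4.4 × 1.47 × 170 = 1099.56.

1099.56 dollars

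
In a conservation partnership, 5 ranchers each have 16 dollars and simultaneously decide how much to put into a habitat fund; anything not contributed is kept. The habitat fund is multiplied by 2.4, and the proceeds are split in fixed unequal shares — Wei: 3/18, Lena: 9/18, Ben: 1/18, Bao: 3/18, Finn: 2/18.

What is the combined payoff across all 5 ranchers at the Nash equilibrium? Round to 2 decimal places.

A player with share s gets back 2.4·s per unit contributed, so full contribution is dominant for anyone with s > 1/2.4 = 0.4167 and zero contribution is dominant for anyone below.
Lena alone (share 9/18) is above the threshold, contributing 16; the remaining 4 contribute 0. Total contributed: 16.
The habitat fund pays out 2.4 × 16 = 38.40 in total (split across the unequal shares, but the aggregate is all that matters for the group sum).
The 4 free-riders keep 16 each, adding 64. Group total = 64 + 38.40 = 102.40.

102.40 dollars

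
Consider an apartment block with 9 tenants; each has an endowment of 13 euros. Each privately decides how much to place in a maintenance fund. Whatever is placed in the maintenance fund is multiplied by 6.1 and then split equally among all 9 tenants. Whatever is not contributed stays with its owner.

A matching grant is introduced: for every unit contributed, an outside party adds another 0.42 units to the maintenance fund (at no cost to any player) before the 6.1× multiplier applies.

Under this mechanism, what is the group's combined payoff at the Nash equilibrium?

117.00 euros

Even with the mechanism, each unit contributed returns only 6.1 × 1.42 / 9 = 0.9624 per unit of net cost, so contributing nothing is still dominant.
Everyone keeps their endowment and the group total is 9 × 13 = 117.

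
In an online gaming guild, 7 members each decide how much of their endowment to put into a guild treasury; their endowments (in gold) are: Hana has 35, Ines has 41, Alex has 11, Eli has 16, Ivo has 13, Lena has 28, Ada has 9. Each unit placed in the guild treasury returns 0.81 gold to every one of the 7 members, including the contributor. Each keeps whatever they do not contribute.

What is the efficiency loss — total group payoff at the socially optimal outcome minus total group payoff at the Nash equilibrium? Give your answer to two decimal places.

714.51 gold

The private return per contributed unit is 0.81 < 1 for everyone, so the Nash equilibrium is zero contribution and the group total is Σ E_j = 35 + 41 + 11 + 16 + 13 + 28 + 9 = 153.
Each contributed unit returns 5.670 to the group, so the social optimum is full contribution by everyone: group total = 5.670 × 153 = 867.51.
Efficiency loss = (5.670 − 1) × 153 = 714.51.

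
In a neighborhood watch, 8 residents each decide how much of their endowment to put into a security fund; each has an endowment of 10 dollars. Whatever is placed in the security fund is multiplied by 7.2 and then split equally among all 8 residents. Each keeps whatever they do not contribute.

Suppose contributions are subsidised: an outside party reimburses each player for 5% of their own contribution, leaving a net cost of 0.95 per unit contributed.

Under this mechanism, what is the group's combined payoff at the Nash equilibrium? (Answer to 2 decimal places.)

80.00 dollars

With the mechanism, a contributed unit returns (7.2/8) / 0.95 = 0.9474 per unit of net cost — still below 1 — so contributing 0 remains dominant for every player.
At the Nash equilibrium no one contributes; group total payoff = 8 × 10 = 80.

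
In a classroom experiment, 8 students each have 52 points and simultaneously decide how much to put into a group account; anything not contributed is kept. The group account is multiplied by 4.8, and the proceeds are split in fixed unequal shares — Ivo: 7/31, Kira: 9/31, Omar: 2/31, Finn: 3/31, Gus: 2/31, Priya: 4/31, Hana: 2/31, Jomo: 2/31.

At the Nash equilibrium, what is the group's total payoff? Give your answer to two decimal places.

For player j, contributing a unit is worthwhile iff 4.8 × (j's share) ≥ 1, i.e. iff j's share is at least 0.2083.
Ivo and Kira clear that bar, contributing 52 each; the remaining 6 contribute 0. Total contributed: 104.
The group account pays out 4.8 × 104 = 499.20 in total (split across the unequal shares, but the aggregate is all that matters for the group sum).
The 6 free-riders keep 52 each, adding 312. Group total = 312 + 499.20 = 811.20.

811.20 points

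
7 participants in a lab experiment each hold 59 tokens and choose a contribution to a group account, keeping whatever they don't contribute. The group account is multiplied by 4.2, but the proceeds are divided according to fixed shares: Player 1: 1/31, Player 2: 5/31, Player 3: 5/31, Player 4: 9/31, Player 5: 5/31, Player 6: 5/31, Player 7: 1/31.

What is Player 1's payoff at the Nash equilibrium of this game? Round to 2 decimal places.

66.99 tokens

A player with share s gets back 4.2·s per unit contributed, so full contribution is dominant for anyone with s > 1/4.2 = 0.2381 and zero contribution is dominant for anyone below.
Player 4 alone (share 9/31) is above the threshold, contributing 59; the remaining 6 contribute 0. Total contributed: 59.
Player 1 keeps 59 and receives 4.2 × 59 × 1/31 = 7.99 from the group account, for a payoff of 66.99.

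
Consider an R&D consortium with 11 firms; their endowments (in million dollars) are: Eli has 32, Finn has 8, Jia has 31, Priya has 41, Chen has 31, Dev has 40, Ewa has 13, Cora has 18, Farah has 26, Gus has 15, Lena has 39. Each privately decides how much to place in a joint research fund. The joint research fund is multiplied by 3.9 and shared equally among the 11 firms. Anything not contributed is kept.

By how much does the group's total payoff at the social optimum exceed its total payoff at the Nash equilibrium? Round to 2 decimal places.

The private return per contributed unit is 3.9/11 = 0.3545 < 1 for every player regardless of endowment, so the Nash equilibrium is zero contribution and the group total is Σ E_j = 32 + 8 + 31 + 41 + 31 + 40 + 13 + 18 + 26 + 15 + 39 = 294.
Each contributed unit returns 3.900 to the group, so the social optimum is full contribution by everyone: group total = 3.900 × 294 = 1146.60.
Efficiency loss = (3.900 − 1) × 294 = 852.60.

852.60 million dollars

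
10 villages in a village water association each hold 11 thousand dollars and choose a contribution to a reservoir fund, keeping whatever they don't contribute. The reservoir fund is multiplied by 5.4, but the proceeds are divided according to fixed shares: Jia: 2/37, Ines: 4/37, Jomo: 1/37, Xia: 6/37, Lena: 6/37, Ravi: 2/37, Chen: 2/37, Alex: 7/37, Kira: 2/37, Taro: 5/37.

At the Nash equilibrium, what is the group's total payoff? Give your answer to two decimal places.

Each unit j contributes comes back to j as 5.4 × (j's share), so j prefers to contribute only if that share exceeds 1/5.4 = 0.1852; otherwise keeping the unit dominates.
The only share above 0.1852 is Alex's 7/37, contributing 11; the remaining 9 contribute 0. Total contributed: 11.
The reservoir fund pays out 5.4 × 11 = 59.40 in total (split across the unequal shares, but the aggregate is all that matters for the group sum).
The 9 free-riders keep 11 each, adding 99. Group total = 99 + 59.40 = 158.40.

158.40 thousand dollars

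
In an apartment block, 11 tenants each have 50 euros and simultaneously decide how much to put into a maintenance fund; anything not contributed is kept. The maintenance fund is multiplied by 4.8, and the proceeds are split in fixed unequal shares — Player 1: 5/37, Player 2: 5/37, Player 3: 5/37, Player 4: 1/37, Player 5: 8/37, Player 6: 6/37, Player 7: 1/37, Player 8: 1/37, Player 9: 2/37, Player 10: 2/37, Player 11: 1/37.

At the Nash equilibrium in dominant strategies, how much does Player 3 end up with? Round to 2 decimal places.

82.43 euros

Each unit j contributes comes back to j as 4.8 × (j's share), so j prefers to contribute only if that share exceeds 1/4.8 = 0.2083; otherwise keeping the unit dominates.
Only Player 5 (8/37) clears that bar, contributing 50; the remaining 10 contribute 0. Total contributed: 50.
Player 3 keeps 50 and receives 4.8 × 50 × 5/37 = 32.43 from the maintenance fund, for a payoff of 82.43.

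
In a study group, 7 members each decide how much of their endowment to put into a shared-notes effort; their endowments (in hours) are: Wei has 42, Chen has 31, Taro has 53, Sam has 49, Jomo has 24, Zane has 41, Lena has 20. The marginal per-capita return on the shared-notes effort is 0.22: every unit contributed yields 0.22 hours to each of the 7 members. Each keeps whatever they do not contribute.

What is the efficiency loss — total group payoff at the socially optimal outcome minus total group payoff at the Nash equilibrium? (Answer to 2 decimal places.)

140.40 hours

The private return per contributed unit is 0.22 < 1 for everyone, so the Nash equilibrium is zero contribution and the group total is Σ E_j = 42 + 31 + 53 + 49 + 24 + 41 + 20 = 260.
Each contributed unit returns 1.540 to the group, so the social optimum is full contribution by everyone: group total = 1.540 × 260 = 400.40.
Efficiency loss = (1.540 − 1) × 260 = 140.40.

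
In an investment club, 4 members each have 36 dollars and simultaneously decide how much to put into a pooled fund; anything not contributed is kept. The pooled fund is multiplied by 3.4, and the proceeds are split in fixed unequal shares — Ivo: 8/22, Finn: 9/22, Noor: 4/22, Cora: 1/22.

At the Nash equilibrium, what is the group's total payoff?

A player with share s gets back 3.4·s per unit contributed, so full contribution is dominant for anyone with s > 1/3.4 = 0.2941 and zero contribution is dominant for anyone below.
Ivo and Finn clear that bar, contributing 36 each; the remaining 2 contribute 0. Total contributed: 72.
The pooled fund pays out 3.4 × 72 = 244.80 in total (split across the unequal shares, but the aggregate is all that matters for the group sum).
The 2 free-riders keep 36 each, adding 72. Group total = 72 + 244.80 = 316.80.

316.80 dollars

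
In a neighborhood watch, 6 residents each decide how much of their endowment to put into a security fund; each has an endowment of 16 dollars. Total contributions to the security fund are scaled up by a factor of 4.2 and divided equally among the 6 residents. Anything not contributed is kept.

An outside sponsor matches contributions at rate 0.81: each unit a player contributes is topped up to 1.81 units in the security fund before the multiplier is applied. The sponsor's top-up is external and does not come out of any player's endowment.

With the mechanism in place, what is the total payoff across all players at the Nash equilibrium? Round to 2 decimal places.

With the mechanism, a contributed unit returns 4.2 × 1.81 / 6 = 1.2670 per unit of net cost to the contributor — now above 1 — so contributing fully is weakly dominant for every player.
At the Nash equilibrium everyone contributes 16. Group total payoff = 4.2 × 1.81 × 96 = 729.79.

729.79 dollars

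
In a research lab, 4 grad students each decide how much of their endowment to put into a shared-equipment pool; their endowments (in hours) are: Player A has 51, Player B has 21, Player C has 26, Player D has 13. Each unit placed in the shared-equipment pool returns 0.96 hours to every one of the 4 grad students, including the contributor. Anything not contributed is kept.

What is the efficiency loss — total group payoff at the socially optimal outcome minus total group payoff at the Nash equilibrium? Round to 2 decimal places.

315.24 hours

The private return per contributed unit is 0.96 < 1 for everyone, so the Nash equilibrium is zero contribution and the group total is Σ E_j = 51 + 21 + 26 + 13 = 111.
Each contributed unit returns 3.840 to the group, so the social optimum is full contribution by everyone: group total = 3.840 × 111 = 426.24.
Efficiency loss = (3.840 − 1) × 111 = 315.24.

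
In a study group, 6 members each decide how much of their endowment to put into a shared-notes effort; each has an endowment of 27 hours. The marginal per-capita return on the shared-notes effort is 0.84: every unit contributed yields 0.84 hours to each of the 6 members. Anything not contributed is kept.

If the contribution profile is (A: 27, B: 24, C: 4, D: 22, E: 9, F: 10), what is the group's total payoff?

Total contributed: 27 + 24 + 4 + 22 + 9 + 10 = 96; total kept: 6 × 27 − 96 = 66.
The shared-notes effort pays out 0.84 × 6 × 96 = 483.84 in aggregate.
Group total = 66 + 483.84 = 549.84.

549.84 hours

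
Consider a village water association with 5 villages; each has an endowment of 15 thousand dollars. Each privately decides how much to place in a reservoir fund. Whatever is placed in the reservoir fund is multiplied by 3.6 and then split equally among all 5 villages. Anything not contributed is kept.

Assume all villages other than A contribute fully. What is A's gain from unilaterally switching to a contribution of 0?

4.20 thousand dollars

Switching from a contribution of 15 to 0 lets A keep an extra 15 thousand dollars, but lowers the reservoir fund by 15, which costs A their own share of that drop: 3.6/5 × 15 = 10.80.
Net gain = 15 − 10.80 = 4.20. The private return per contributed unit (0.7200) is below 1, so free-riding is indeed the best response regardless of what the others do.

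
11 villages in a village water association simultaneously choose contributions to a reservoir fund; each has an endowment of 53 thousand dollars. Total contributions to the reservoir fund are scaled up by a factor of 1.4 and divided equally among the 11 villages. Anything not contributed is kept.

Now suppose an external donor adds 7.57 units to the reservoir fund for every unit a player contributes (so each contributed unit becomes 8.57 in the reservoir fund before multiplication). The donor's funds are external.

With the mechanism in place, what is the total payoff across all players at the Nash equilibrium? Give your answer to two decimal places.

With the mechanism, a contributed unit returns 1.4 × 8.57 / 11 = 1.0907 per unit of net cost to the contributor — now above 1 — so contributing fully is weakly dominant for every player.
At the Nash equilibrium everyone contributes 53. Group total payoff = 1.4 × 8.57 × 583 = 6994.83.

6994.83 thousand dollars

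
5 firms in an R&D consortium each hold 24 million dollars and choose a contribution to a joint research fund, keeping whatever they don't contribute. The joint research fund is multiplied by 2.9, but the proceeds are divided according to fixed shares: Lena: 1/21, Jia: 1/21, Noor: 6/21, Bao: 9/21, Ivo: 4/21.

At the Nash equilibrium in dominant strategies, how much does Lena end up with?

27.31 million dollars

For player j, contributing a unit is worthwhile iff 2.9 × (j's share) ≥ 1, i.e. iff j's share is at least 0.3448.
Only Bao (9/21) clears that bar, contributing 24; the remaining 4 contribute 0. Total contributed: 24.
Lena keeps 24 and receives 2.9 × 24 × 1/21 = 3.31 from the joint research fund, for a payoff of 27.31.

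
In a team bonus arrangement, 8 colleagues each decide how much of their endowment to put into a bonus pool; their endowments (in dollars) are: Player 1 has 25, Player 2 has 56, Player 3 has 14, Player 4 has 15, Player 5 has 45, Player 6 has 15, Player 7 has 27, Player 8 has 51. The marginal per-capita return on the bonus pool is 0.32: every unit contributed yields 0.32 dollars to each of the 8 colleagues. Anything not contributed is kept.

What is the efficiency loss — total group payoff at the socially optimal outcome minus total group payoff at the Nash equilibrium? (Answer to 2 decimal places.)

The private return per contributed unit is 0.32 < 1 for everyone, so the Nash equilibrium is zero contribution and the group total is Σ E_j = 25 + 56 + 14 + 15 + 45 + 15 + 27 + 51 = 248.
Each contributed unit returns 2.560 to the group, so the social optimum is full contribution by everyone: group total = 2.560 × 248 = 634.88.
Efficiency loss = (2.560 − 1) × 248 = 386.88.

386.88 dollars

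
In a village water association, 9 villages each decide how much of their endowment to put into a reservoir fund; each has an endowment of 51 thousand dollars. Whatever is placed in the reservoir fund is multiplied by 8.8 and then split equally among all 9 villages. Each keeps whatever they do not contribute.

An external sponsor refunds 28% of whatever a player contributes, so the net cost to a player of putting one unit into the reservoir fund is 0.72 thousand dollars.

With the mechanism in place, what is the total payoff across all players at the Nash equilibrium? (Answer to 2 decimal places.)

With the mechanism, a contributed unit returns (8.8/9) / 0.72 = 1.3580 per unit of net cost to the contributor — now above 1 — so contributing fully is weakly dominant for every player.
So the Nash equilibrium is full contribution by all 9; the group earns 9 × (51 × 0.28 + 8.8 × 51) = 4167.72.

4167.72 thousand dollars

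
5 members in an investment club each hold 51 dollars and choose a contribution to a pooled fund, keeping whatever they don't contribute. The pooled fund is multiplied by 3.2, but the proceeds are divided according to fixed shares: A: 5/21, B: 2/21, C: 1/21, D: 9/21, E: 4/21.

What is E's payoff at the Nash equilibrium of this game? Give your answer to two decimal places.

82.09 dollars

For player j, contributing a unit is worthwhile iff 3.2 × (j's share) ≥ 1, i.e. iff j's share is at least 0.3125.
D alone (share 9/21) is above the threshold, contributing 51; the remaining 4 contribute 0. Total contributed: 51.
E keeps 51 and receives 3.2 × 51 × 4/21 = 31.09 from the pooled fund, for a payoff of 82.09.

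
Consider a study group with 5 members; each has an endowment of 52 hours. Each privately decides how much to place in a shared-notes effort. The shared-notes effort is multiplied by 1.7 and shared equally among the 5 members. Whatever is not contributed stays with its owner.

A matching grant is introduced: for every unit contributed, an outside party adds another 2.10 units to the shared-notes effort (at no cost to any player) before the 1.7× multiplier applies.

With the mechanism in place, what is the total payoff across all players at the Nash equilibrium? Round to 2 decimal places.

Under the mechanism each unit contributed yields 1.7 × 3.10 / 5 = 1.0540 back to its contributor per unit of net cost, which exceeds 1, making full contribution the dominant choice for everyone.
At the Nash equilibrium everyone contributes 52. Group total payoff = 1.7 × 3.10 × 260 = 1370.20.

1370.20 hours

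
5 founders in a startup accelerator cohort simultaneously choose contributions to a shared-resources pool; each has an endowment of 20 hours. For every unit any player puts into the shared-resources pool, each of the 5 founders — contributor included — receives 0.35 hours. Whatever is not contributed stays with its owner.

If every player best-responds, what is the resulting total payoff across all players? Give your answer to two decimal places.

100.00 hours

The private return per contributed unit is 0.35 < 1, so contributing 0 is dominant for every player. At the Nash equilibrium everyone keeps their 20, and the group total is 5 × 20 = 100.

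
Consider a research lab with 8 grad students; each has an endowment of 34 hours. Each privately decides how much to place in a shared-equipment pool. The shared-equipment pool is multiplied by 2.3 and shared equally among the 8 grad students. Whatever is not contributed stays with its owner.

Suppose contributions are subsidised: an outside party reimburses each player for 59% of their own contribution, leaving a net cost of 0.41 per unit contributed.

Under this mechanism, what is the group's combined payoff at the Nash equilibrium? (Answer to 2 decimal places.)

The effective private return is (2.3/8) / 0.41 = 0.7012, which is still under 1, so the mechanism doesn't change anyone's dominant strategy: zero contribution.
Everyone keeps their endowment and the group total is 8 × 34 = 272.

272.00 hours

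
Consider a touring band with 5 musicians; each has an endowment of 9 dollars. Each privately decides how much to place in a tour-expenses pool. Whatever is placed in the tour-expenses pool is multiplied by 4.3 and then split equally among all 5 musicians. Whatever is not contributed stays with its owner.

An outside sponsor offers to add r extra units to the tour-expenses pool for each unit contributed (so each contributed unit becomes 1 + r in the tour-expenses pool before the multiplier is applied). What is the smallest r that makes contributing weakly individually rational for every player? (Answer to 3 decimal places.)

With matching at rate r, one contributed unit becomes (1 + r) in the tour-expenses pool and returns 4.3 × (1 + r) / 5 to the contributor.
Setting this equal to 1: 1 + r = 5/4.3 = 1.1628.
So the minimum matching rate is r = 1.1628 − 1 = 0.163.

0.163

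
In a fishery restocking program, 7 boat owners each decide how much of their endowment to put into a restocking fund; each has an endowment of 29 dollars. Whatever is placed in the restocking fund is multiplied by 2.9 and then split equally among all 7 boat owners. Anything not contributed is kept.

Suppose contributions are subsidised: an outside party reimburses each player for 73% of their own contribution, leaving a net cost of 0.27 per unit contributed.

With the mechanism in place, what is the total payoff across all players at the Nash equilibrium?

736.89 dollars

Under the mechanism each unit contributed yields (2.9/7) / 0.27 = 1.5344 back to its contributor per unit of net cost, which exceeds 1, making full contribution the dominant choice for everyone.
At the Nash equilibrium everyone contributes 29. Group total payoff = 7 × (29 × 0.73 + 2.9 × 29) = 736.89.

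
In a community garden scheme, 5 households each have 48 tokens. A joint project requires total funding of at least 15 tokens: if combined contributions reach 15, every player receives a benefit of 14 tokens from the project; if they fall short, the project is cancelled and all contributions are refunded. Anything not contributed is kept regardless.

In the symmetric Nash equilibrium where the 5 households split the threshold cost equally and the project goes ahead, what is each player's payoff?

59 tokens

Equal share of the threshold: 15/5 = 3.
At this profile no one gains by cutting their contribution: any cut drops the total below 15, the project is cancelled, contributions are refunded, and the deviator ends with 48, which is less than 48 − 3 + 14 = 59. Contributing more than 3 just wastes the excess. So contributing exactly 3 is a best response.
Each player's payoff: 48 − 3 + 14 = 59.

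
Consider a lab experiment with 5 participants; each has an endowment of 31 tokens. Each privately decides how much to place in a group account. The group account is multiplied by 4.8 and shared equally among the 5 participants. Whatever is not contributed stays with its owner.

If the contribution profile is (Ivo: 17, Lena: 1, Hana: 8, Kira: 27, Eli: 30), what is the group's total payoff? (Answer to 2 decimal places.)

470.40 tokens

Total contributed: 17 + 1 + 8 + 27 + 30 = 83; total kept: 5 × 31 − 83 = 72.
The group account pays out 4.8 × 83 = 398.40 in aggregate.
Group total = 72 + 398.40 = 470.40.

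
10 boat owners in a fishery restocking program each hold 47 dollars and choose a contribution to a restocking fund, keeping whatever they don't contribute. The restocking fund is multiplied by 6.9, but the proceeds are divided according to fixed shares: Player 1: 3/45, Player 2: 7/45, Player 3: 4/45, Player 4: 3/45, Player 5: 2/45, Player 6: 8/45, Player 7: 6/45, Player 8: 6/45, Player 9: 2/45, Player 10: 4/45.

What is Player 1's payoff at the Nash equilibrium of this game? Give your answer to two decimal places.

Player j's private return per contributed unit is 6.9 × (j's share). Contributing is weakly dominant for j when that share is at least 1/6.9 = 0.1449, and contributing 0 is dominant otherwise.
Player 2 and Player 6 clear that bar, contributing 47 each; the remaining 8 contribute 0. Total contributed: 94.
Player 1 keeps 47 and receives 6.9 × 94 × 3/45 = 43.24 from the restocking fund, for a payoff of 90.24.

90.24 dollars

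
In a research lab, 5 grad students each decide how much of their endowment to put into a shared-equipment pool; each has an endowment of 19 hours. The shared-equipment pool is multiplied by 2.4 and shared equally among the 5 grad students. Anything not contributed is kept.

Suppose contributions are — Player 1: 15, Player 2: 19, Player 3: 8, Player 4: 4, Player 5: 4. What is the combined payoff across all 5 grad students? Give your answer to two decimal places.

165.00 hours

Total contributed: 15 + 19 + 8 + 4 + 4 = 50; total kept: 5 × 19 − 50 = 45.
The shared-equipment pool pays out 2.4 × 50 = 120.00 in aggregate.
Group total = 45 + 120.00 = 165.00.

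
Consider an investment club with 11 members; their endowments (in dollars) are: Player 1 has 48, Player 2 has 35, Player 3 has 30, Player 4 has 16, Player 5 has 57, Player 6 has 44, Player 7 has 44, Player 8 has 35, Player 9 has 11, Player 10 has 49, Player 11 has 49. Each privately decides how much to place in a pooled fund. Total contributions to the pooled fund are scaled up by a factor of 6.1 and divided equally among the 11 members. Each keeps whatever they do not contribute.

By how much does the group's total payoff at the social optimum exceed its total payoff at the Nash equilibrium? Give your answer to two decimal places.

The private return per contributed unit is 6.1/11 = 0.5545 < 1 for every player regardless of endowment, so the Nash equilibrium is zero contribution and the group total is Σ E_j = 48 + 35 + 30 + 16 + 57 + 44 + 44 + 35 + 11 + 49 + 49 = 418.
Each contributed unit returns 6.100 to the group, so the social optimum is full contribution by everyone: group total = 6.100 × 418 = 2549.80.
Efficiency loss = (6.100 − 1) × 418 = 2131.80.

2131.80 dollars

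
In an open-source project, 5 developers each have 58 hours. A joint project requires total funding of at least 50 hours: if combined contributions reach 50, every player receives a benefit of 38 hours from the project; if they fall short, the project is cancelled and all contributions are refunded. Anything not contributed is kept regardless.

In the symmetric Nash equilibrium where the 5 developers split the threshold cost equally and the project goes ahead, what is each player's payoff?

86 hours

Equal share of the threshold: 50/5 = 10.
At this profile no one gains by cutting their contribution: any cut drops the total below 50, the project is cancelled, contributions are refunded, and the deviator ends with 58, which is less than 58 − 10 + 38 = 86. Contributing more than 10 just wastes the excess. So contributing exactly 10 is a best response.
Each player's payoff: 58 − 10 + 38 = 86.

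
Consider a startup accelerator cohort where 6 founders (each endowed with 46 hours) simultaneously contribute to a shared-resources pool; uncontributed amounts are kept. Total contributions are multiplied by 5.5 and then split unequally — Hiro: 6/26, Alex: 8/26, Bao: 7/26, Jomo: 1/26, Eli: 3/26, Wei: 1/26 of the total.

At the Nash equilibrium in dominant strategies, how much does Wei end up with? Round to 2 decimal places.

75.19 hours

For player j, contributing a unit is worthwhile iff 5.5 × (j's share) ≥ 1, i.e. iff j's share is at least 0.1818.
Hiro, Alex and Bao clear that bar, contributing 46 each; the remaining 3 contribute 0. Total contributed: 138.
Wei keeps 46 and receives 5.5 × 138 × 1/26 = 29.19 from the shared-resources pool, for a payoff of 75.19.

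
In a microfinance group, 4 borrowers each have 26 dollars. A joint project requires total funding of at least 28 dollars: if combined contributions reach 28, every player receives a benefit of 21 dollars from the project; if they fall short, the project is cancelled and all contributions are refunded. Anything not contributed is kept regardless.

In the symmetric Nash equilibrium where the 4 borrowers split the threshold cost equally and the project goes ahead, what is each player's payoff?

40 dollars

Equal share of the threshold: 28/4 = 7.
At this profile no one gains by cutting their contribution: any cut drops the total below 28, the project is cancelled, contributions are refunded, and the deviator ends with 26, which is less than 26 − 7 + 21 = 40. Contributing more than 7 just wastes the excess. So contributing exactly 7 is a best response.
Each player's payoff: 26 − 7 + 21 = 40.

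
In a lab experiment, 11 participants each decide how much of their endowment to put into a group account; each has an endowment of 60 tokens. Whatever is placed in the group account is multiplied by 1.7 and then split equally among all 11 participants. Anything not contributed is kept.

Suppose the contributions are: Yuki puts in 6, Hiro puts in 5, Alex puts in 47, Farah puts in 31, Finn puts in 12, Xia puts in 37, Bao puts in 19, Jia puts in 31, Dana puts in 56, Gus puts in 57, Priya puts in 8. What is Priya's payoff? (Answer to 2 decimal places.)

Total contributed: 6 + 5 + 47 + 31 + 12 + 37 + 19 + 31 + 56 + 57 + 8 = 309.
Each receives 1.7 × 309 / 11 = 47.75 from the group account.
Priya keeps 60 − 8 = 52, so Priya's payoff is 52 + 47.75 = 99.75.

99.75 tokens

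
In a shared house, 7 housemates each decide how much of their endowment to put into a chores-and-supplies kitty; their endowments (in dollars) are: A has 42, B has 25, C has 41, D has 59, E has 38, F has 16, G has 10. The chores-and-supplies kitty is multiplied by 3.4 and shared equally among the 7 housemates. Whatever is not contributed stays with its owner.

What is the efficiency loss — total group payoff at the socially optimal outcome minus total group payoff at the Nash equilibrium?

554.40 dollars

The private return per contributed unit is 3.4/7 = 0.4857 < 1 for every player regardless of endowment, so the Nash equilibrium is zero contribution and the group total is Σ E_j = 42 + 25 + 41 + 59 + 38 + 16 + 10 = 231.
Each contributed unit returns 3.400 to the group, so the social optimum is full contribution by everyone: group total = 3.400 × 231 = 785.40.
Efficiency loss = (3.400 − 1) × 231 = 554.40.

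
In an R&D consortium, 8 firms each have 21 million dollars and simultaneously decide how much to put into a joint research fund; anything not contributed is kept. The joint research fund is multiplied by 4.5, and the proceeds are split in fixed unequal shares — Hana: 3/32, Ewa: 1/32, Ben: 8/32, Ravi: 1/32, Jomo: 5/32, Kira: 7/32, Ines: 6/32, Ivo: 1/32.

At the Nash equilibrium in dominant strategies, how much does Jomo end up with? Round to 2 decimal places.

For player j, contributing a unit is worthwhile iff 4.5 × (j's share) ≥ 1, i.e. iff j's share is at least 0.2222.
Ben alone (share 8/32) is above the threshold, contributing 21; the remaining 7 contribute 0. Total contributed: 21.
Jomo keeps 21 and receives 4.5 × 21 × 5/32 = 14.77 from the joint research fund, for a payoff of 35.77.

35.77 million dollars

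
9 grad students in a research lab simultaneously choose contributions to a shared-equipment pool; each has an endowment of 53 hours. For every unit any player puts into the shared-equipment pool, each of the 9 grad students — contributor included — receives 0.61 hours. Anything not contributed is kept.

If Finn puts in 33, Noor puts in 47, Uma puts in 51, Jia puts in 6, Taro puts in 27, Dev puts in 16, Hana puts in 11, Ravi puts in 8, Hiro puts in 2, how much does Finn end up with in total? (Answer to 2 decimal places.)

Total contributed: 33 + 47 + 51 + 6 + 27 + 16 + 11 + 8 + 2 = 201.
Each receives 0.61 × 201 = 122.61 from the shared-equipment pool.
Finn keeps 53 − 33 = 20, so Finn's payoff is 20 + 122.61 = 142.61.

142.61 hours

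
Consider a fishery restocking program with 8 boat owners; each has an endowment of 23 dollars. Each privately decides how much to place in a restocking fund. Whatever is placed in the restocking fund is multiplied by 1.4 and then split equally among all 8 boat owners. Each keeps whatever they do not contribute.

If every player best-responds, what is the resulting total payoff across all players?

Each contributed unit returns 1.4/8 = 0.1750 to its contributor — below 1 — so contributing 0 is dominant for every player. At the Nash equilibrium everyone keeps their 23, and the group total is 8 × 23 = 184.

184.00 dollars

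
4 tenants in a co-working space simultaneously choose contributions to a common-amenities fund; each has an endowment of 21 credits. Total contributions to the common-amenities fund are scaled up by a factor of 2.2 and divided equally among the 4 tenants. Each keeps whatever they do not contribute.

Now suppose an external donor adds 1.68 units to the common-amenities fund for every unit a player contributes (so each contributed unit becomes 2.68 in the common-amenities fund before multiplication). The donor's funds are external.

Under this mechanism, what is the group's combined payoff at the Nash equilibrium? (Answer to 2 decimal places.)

With the mechanism, a contributed unit returns 2.2 × 2.68 / 4 = 1.4740 per unit of net cost to the contributor — now above 1 — so contributing fully is weakly dominant for every player.
So the Nash equilibrium is full contribution by all 4; the group earns 2.2 × 2.68 × 84 = 495.26.

495.26 credits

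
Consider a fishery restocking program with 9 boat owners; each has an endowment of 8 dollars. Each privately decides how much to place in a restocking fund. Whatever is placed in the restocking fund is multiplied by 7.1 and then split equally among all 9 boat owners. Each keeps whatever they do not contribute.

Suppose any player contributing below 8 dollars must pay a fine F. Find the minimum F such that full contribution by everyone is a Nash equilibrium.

1.69 dollars

Given the others contribute fully, the best deviation is to contribute 0 (any partial contribution still incurs the fine and gives up units whose private return 0.7889 is below 1).
Deviating from 8 to 0 saves 8 dollars but forfeits the deviator's share of the drop in the restocking fund: 7.1/9 × 8 = 6.31.
So the deviation gain is 8 − 6.31 = 1.69, and the fine must be at least 1.69 dollars to wipe it out.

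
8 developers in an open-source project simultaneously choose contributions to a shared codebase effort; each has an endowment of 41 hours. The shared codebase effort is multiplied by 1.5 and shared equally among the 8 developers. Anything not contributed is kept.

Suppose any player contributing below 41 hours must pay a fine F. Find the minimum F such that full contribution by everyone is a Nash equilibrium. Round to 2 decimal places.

Given the others contribute fully, the best deviation is to contribute 0 (any partial contribution still incurs the fine and gives up units whose private return 0.1875 is below 1).
Deviating from 41 to 0 saves 41 hours but forfeits the deviator's share of the drop in the shared codebase effort: 1.5/8 × 41 = 7.69.
So the deviation gain is 41 − 7.69 = 33.31, and the fine must be at least 33.31 hours to wipe it out.

33.31 hours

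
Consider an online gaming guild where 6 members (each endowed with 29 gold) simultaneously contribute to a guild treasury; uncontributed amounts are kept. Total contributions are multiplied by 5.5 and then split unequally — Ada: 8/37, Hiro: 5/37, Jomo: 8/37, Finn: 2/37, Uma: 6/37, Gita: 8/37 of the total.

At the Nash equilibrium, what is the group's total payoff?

565.50 gold

For player j, contributing a unit is worthwhile iff 5.5 × (j's share) ≥ 1, i.e. iff j's share is at least 0.1818.
The shares above 0.1818 belong to Ada, Jomo and Gita, contributing 29 each; the remaining 3 contribute 0. Total contributed: 87.
The guild treasury pays out 5.5 × 87 = 478.50 in total (split across the unequal shares, but the aggregate is all that matters for the group sum).
The 3 free-riders keep 29 each, adding 87. Group total = 87 + 478.50 = 565.50.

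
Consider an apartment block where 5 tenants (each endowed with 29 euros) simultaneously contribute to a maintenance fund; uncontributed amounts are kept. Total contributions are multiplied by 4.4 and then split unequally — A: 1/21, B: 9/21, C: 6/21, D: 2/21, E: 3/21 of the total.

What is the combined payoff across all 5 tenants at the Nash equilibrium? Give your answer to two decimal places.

Each unit j contributes comes back to j as 4.4 × (j's share), so j prefers to contribute only if that share exceeds 1/4.4 = 0.2273; otherwise keeping the unit dominates.
B and C are above the threshold, contributing 29 each; the remaining 3 contribute 0. Total contributed: 58.
The maintenance fund pays out 4.4 × 58 = 255.20 in total (split across the unequal shares, but the aggregate is all that matters for the group sum).
The 3 free-riders keep 29 each, adding 87. Group total = 87 + 255.20 = 342.20.

342.20 euros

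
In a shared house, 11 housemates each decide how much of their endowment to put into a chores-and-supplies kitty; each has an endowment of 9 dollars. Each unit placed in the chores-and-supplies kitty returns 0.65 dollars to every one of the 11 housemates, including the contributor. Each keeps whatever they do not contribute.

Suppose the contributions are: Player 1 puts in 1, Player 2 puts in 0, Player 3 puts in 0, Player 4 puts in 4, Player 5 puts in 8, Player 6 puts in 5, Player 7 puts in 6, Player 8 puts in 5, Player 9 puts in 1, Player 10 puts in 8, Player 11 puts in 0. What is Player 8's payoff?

Total contributed: 1 + 0 + 0 + 4 + 8 + 5 + 6 + 5 + 1 + 8 + 0 = 38.
Each receives 0.65 × 38 = 24.70 from the chores-and-supplies kitty.
Player 8 keeps 9 − 5 = 4, so Player 8's payoff is 4 + 24.70 = 28.70.

28.70 dollars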